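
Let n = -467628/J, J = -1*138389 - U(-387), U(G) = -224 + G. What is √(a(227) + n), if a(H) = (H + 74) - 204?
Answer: √52937729087/22963 ≈ 10.020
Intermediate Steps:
a(H) = -130 + H (a(H) = (74 + H) - 204 = -130 + H)
J = -137778 (J = -1*138389 - (-224 - 387) = -138389 - 1*(-611) = -138389 + 611 = -137778)
n = 77938/22963 (n = -467628/(-137778) = -467628*(-1/137778) = 77938/22963 ≈ 3.3941)
√(a(227) + n) = √((-130 + 227) + 77938/22963) = √(97 + 77938/22963) = √(2305349/22963) = √52937729087/22963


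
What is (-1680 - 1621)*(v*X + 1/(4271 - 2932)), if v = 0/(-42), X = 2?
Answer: -3301/1339 ≈ -2.4653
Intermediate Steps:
v = 0 (v = 0*(-1/42) = 0)
(-1680 - 1621)*(v*X + 1/(4271 - 2932)) = (-1680 - 1621)*(0*2 + 1/(4271 - 2932)) = -3301*(0 + 1/1339) = -3301*1/1339 = -3301/1339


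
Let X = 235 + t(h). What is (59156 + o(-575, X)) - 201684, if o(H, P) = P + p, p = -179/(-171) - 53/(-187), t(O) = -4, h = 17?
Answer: -4550188633/31977 ≈ -1.4230e+5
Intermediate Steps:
p = 42536/31977 (p = -179*(-1/171) - 53*(-1/187) = 179/171 + 53/187 = 42536/31977 ≈ 1.3302)
X = 231 (X = 235 - 4 = 231)
o(H, P) = 42536/31977 + P (o(H, P) = P + 42536/31977 = 42536/31977 + P)
(59156 + o(-575, X)) - 201684 = (59156 + (42536/31977 + 231)) - 201684 = (59156 + 7429223/31977) - 201684 = 1899060635/31977 - 201684 = -4550188633/31977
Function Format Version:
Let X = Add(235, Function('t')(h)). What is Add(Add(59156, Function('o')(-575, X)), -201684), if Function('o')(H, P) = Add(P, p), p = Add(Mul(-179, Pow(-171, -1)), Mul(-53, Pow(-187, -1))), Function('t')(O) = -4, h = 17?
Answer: Rational(-4550188633, 31977) ≈ -1.4230e+5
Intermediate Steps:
p = Rational(42536, 31977) (p = Add(Mul(-179, Rational(-1, 171)), Mul(-53, Rational(-1, 187))) = Add(Rational(179, 171), Rational(53, 187)) = Rational(42536, 31977) ≈ 1.3302)
X = 231 (X = Add(235, -4) = 231)
Function('o')(H, P) = Add(Rational(42536, 31977), P) (Function('o')(H, P) = Add(P, Rational(42536, 31977)) = Add(Rational(42536, 31977), P))
Add(Add(59156, Function('o')(-575, X)), -201684) = Add(Add(59156, Add(Rational(42536, 31977), 231)), -201684) = Add(Add(59156, Rational(7429223, 31977)), -201684) = Add(Rational(1899060635, 31977), -201684) = Rational(-4550188633, 31977)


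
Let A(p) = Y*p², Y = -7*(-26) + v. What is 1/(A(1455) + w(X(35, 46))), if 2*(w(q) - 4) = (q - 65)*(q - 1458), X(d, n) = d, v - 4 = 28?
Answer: 1/453064699 ≈ 2.2072e-9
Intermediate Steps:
v = 32 (v = 4 + 28 = 32)
Y = 214 (Y = -7*(-26) + 32 = 182 + 32 = 214)
A(p) = 214*p²
w(q) = 4 + (-1458 + q)*(-65 + q)/2 (w(q) = 4 + ((q - 65)*(q - 1458))/2 = 4 + ((-65 + q)*(-1458 + q))/2 = 4 + ((-1458 + q)*(-65 + q))/2 = 4 + (-1458 + q)*(-65 + q)/2)
1/(A(1455) + w(X(35, 46))) = 1/(214*1455² + (47389 + (½)*35² - 1523/2*35)) = 1/(214*2117025 + (47389 + (½)*1225 - 53305/2)) = 1/(453043350 + (47389 + 1225/2 - 53305/2)) = 1/(453043350 + 21349) = 1/453064699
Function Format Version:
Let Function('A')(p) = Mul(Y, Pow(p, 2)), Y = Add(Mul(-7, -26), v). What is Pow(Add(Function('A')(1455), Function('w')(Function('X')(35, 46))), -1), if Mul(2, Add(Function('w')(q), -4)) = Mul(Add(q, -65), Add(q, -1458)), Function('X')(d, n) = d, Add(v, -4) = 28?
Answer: Rational(1, 453064699) ≈ 2.2072e-9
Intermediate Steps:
v = 32 (v = Add(4, 28) = 32)
Y = 214 (Y = Add(Mul(-7, -26), 32) = Add(182, 32) = 214)
Function('A')(p) = Mul(214, Pow(p, 2))
Function('w')(q) = Add(4, Mul(Rational(1, 2), Add(-1458, q), Add(-65, q))) (Function('w')(q) = Add(4, Mul(Rational(1, 2), Mul(Add(q, -65), Add(q, -1458)))) = Add(4, Mul(Rational(1, 2), Mul(Add(-65, q), Add(-1458, q)))) = Add(4, Mul(Rational(1, 2), Mul(Add(-1458, q), Add(-65, q)))) = Add(4, Mul(Rational(1, 2), Add(-1458, q), Add(-65, q))))
Pow(Add(Function('A')(1455), Function('w')(Function('X')(35, 46))), -1) = Pow(Add(Mul(214, Pow(1455, 2)), Add(47389, Mul(Rational(1, 2), Pow(35, 2)), Mul(Rational(-1523, 2), 35))), -1) = Pow(Add(Mul(214, 2117025), Add(47389, Mul(Rational(1, 2), 1225), Rational(-53305, 2))), -1) = Pow(Add(453043350, Add(47389, Rational(1225, 2), Rational(-53305, 2))), -1) = Pow(Add(453043350, 21349), -1) = Pow(453064699, -1) = Rational(1, 453064699)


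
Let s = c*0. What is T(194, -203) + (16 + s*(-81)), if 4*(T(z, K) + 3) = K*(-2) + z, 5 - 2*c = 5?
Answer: 163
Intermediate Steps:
c = 0 (c = 5/2 - ½*5 = 5/2 - 5/2 = 0)
T(z, K) = -3 - K/2 + z/4 (T(z, K) = -3 + (K*(-2) + z)/4 = -3 + (-2*K + z)/4 = -3 + (z - 2*K)/4 = -3 + (-K/2 + z/4) = -3 - K/2 + z/4)
s = 0 (s = 0*0 = 0)
T(194, -203) + (16 + s*(-81)) = (-3 - ½*(-203) + (¼)*194) + (16 + 0*(-81)) = (-3 + 203/2 + 97/2) + (16 + 0) = 147 + 16 = 163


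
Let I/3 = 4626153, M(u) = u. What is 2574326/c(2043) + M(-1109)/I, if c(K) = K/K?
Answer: 35727677842525/13878459 ≈ 2.5743e+6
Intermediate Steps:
I = 13878459 (I = 3*4626153 = 13878459)
c(K) = 1
2574326/c(2043) + M(-1109)/I = 2574326/1 - 1109/13878459 = 2574326*1 - 1109*1/13878459 = 2574326 - 1109/13878459 = 35727677842525/13878459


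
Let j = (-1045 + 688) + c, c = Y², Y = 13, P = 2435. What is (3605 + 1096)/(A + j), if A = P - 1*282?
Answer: 1567/655 ≈ 2.3924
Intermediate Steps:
c = 169 (c = 13² = 169)
j = -188 (j = (-1045 + 688) + 169 = -357 + 169 = -188)
A = 2153 (A = 2435 - 1*282 = 2435 - 282 = 2153)
(3605 + 1096)/(A + j) = (3605 + 1096)/(2153 - 188) = 4701/1965 = 4701*(1/1965) = 1567/655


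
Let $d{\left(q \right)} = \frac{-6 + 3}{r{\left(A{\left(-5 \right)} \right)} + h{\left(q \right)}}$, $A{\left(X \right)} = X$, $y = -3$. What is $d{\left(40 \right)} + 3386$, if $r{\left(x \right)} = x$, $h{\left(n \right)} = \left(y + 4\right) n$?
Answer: $\frac{118507}{35} \approx 3385.9$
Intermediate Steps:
$h{\left(n \right)} = n$ ($h{\left(n \right)} = \left(-3 + 4\right) n = 1 n = n$)
$d{\left(q \right)} = - \frac{3}{-5 + q}$ ($d{\left(q \right)} = \frac{-6 + 3}{-5 + q} = - \frac{3}{-5 + q}$)
$d{\left(40 \right)} + 3386 = - \frac{3}{-5 + 40} + 3386 = - \frac{3}{35} + 3386 = \frac{118507}{35}$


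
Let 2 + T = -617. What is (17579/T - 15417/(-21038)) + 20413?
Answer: 265468457707/13022522 ≈ 20385.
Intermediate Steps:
T = -619 (T = -2 - 617 = -619)
(17579/T - 15417/(-21038)) + 20413 = (17579/(-619) - 15417/(-21038)) + 20413 = (17579*(-1/619) - 15417*(-1/21038)) + 20413 = (-17579/619 + 15417/21038) + 20413 = -360283879/13022522 + 20413 = 265468457707/13022522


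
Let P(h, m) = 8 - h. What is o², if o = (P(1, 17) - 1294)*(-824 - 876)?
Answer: 4786906410000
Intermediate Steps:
o = 2187900 (o = ((8 - 1*1) - 1294)*(-824 - 876) = ((8 - 1) - 1294)*(-1700) = (7 - 1294)*(-1700) = -1287*(-1700) = 2187900)
o² = 2187900² = 4786906410000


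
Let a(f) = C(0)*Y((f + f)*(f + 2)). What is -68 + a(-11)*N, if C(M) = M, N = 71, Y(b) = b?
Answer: -68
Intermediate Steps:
a(f) = 0 (a(f) = 0*((f + f)*(f + 2)) = 0*((2*f)*(2 + f)) = 0*(2*f*(2 + f)) = 0)
-68 + a(-11)*N = -68 + 0*71 = -68 + 0 = -68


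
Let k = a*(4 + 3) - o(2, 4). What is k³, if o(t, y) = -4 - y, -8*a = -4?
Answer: 12167/8 ≈ 1520.9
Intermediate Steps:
a = ½ (a = -⅛*(-4) = ½ ≈ 0.50000)
k = 23/2 (k = (4 + 3)/2 - (-4 - 1*4) = (½)*7 - (-4 - 4) = 7/2 - 1*(-8) = 7/2 + 8 = 23/2 ≈ 11.500)
k³ = (23/2)³ = 12167/8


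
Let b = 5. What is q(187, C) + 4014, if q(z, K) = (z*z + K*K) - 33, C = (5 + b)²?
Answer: 48950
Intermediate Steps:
C = 100 (C = (5 + 5)² = 10² = 100)
q(z, K) = -33 + K² + z² (q(z, K) = (z² + K²) - 33 = (K² + z²) - 33 = -33 + K² + z²)
q(187, C) + 4014 = (-33 + 100² + 187²) + 4014 = (-33 + 10000 + 34969) + 4014 = 44936 + 4014 = 48950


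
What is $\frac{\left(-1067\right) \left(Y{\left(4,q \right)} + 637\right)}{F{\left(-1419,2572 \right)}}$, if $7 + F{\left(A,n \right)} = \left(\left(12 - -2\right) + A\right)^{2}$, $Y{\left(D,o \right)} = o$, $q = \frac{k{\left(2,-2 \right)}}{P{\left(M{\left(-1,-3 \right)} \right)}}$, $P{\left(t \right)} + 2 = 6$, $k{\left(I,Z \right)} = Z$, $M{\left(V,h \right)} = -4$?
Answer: $- \frac{1358291}{3948036} \approx -0.34404$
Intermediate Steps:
$P{\left(t \right)} = 4$ ($P{\left(t \right)} = -2 + 6 = 4$)
$q = - \frac{1}{2}$ ($q = - \frac{2}{4} = \left(-2\right) \frac{1}{4} = - \frac{1}{2} \approx -0.5$)
$F{\left(A,n \right)} = -7 + \left(14 + A\right)^{2}$ ($F{\left(A,n \right)} = -7 + \left(\left(12 - -2\right) + A\right)^{2} = -7 + \left(\left(12 + 2\right) + A\right)^{2} = -7 + \left(14 + A\right)^{2}$)
$\frac{\left(-1067\right) \left(Y{\left(4,q \right)} + 637\right)}{F{\left(-1419,2572 \right)}} = \frac{\left(-1067\right) \left(- \frac{1}{2} + 637\right)}{-7 + \left(14 - 1419\right)^{2}} = \frac{\left(-1067\right) \frac{1273}{2}}{-7 + \left(-1405\right)^{2}} = - \frac{1358291}{2 \left(-7 + 1974025\right)} = - \frac{1358291}{2 \cdot 1974018} = \left(- \frac{1358291}{2}\right) \frac{1}{1974018} = - \frac{1358291}{3948036}$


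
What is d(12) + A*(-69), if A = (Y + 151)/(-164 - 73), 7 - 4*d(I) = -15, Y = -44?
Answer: 5791/158 ≈ 36.652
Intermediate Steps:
d(I) = 11/2 (d(I) = 7/4 - 1/4*(-15) = 7/4 + 15/4 = 11/2)
A = -107/237 (A = (-44 + 151)/(-164 - 73) = 107/(-237) = 107*(-1/237) = -107/237 ≈ -0.45148)
d(12) + A*(-69) = 11/2 - 107/237*(-69) = 11/2 + 2461/79 = 5791/158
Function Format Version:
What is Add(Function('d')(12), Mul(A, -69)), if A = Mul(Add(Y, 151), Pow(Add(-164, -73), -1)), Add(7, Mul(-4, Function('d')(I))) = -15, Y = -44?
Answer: Rational(5791, 158) ≈ 36.652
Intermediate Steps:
Function('d')(I) = Rational(11, 2) (Function('d')(I) = Add(Rational(7, 4), Mul(Rational(-1, 4), -15)) = Add(Rational(7, 4), Rational(15, 4)) = Rational(11, 2))
A = Rational(-107, 237) (A = Mul(Add(-44, 151), Pow(Add(-164, -73), -1)) = Mul(107, Pow(-237, -1)) = Mul(107, Rational(-1, 237)) = Rational(-107, 237) ≈ -0.45148)
Add(Function('d')(12), Mul(A, -69)) = Add(Rational(11, 2), Mul(Rational(-107, 237), -69)) = Add(Rational(11, 2), Rational(2461, 79)) = Rational(5791, 158)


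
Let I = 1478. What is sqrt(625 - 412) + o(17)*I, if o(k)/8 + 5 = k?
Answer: 141888 + sqrt(213) ≈ 1.4190e+5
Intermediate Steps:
o(k) = -40 + 8*k
sqrt(625 - 412) + o(17)*I = sqrt(625 - 412) + (-40 + 8*17)*1478 = sqrt(213) + (-40 + 136)*1478 = sqrt(213) + 96*1478 = sqrt(213) + 141888 = 141888 + sqrt(213)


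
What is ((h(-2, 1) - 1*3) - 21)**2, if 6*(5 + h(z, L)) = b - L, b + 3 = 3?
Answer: 30625/36 ≈ 850.69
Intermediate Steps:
b = 0 (b = -3 + 3 = 0)
h(z, L) = -5 - L/6 (h(z, L) = -5 + (0 - L)/6 = -5 + (-L)/6 = -5 - L/6)
((h(-2, 1) - 1*3) - 21)**2 = (((-5 - 1/6*1) - 1*3) - 21)**2 = (((-5 - 1/6) - 3) - 21)**2 = ((-31/6 - 3) - 21)**2 = (-49/6 - 21)**2 = (-175/6)**2 = 30625/36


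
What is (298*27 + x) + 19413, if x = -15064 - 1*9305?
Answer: 3090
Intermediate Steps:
x = -24369 (x = -15064 - 9305 = -24369)
(298*27 + x) + 19413 = (298*27 - 24369) + 19413 = (8046 - 24369) + 19413 = -16323 + 19413 = 3090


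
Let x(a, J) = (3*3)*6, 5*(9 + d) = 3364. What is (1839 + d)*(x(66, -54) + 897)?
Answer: 11900814/5 ≈ 2.3802e+6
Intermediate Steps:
d = 3319/5 (d = -9 + (⅕)*3364 = -9 + 3364/5 = 3319/5 ≈ 663.80)
x(a, J) = 54 (x(a, J) = 9*6 = 54)
(1839 + d)*(x(66, -54) + 897) = (1839 + 3319/5)*(54 + 897) = (12514/5)*951 = 11900814/5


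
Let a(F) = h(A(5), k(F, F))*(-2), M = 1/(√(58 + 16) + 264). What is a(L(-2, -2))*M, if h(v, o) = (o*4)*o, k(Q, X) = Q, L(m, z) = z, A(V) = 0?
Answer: -4224/34811 + 16*√74/34811 ≈ -0.11739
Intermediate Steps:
M = 1/(264 + √74) (M = 1/(√74 + 264) = 1/(264 + √74) ≈ 0.0036683)
h(v, o) = 4*o² (h(v, o) = (4*o)*o = 4*o²)
a(F) = -8*F² (a(F) = (4*F²)*(-2) = -8*F²)
a(L(-2, -2))*M = (-8*(-2)²)*(132/34811 - √74/69622) = (-8*4)*(132/34811 - √74/69622) = -32*(132/34811 - √74/69622) = -4224/34811 + 16*√74/34811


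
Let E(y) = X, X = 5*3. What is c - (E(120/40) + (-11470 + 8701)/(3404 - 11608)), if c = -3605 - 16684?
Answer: -166576785/8204 ≈ -20304.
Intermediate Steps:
c = -20289
X = 15
E(y) = 15
c - (E(120/40) + (-11470 + 8701)/(3404 - 11608)) = -20289 - (15 + (-11470 + 8701)/(3404 - 11608)) = -20289 - (15 - 2769/(-8204)) = -20289 - (15 - 2769*(-1/8204)) = -20289 - (15 + 2769/8204) = -20289 - 1*125829/8204 = -20289 - 125829/8204 = -166576785/8204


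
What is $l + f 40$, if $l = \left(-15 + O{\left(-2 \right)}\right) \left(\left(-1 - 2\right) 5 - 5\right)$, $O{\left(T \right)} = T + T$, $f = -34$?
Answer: $-980$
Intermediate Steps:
$O{\left(T \right)} = 2 T$
$l = 380$ ($l = \left(-15 + 2 \left(-2\right)\right) \left(\left(-1 - 2\right) 5 - 5\right) = \left(-15 - 4\right) \left(\left(-3\right) 5 - 5\right) = - 19 \left(-15 - 5\right) = \left(-19\right) \left(-20\right) = 380$)
$l + f 40 = 380 - 1360 = -980$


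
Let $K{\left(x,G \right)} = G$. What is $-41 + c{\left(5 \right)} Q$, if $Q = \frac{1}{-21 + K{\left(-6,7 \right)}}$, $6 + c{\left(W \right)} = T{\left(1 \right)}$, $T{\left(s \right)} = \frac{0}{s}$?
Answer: $- \frac{284}{7} \approx -40.571$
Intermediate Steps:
$T{\left(s \right)} = 0$
$c{\left(W \right)} = -6$ ($c{\left(W \right)} = -6 + 0 = -6$)
$Q = - \frac{1}{14}$ ($Q = \frac{1}{-21 + 7} = \frac{1}{-14} = - \frac{1}{14} \approx -0.071429$)
$-41 + c{\left(5 \right)} Q = -41 - - \frac{3}{7} = -41 + \frac{3}{7} = - \frac{284}{7}$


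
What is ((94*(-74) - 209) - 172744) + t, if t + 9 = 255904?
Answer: 75986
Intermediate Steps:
t = 255895 (t = -9 + 255904 = 255895)
((94*(-74) - 209) - 172744) + t = ((94*(-74) - 209) - 172744) + 255895 = ((-6956 - 209) - 172744) + 255895 = (-7165 - 172744) + 255895 = -179909 + 255895 = 75986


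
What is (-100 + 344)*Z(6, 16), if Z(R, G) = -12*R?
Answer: -17568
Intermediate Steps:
(-100 + 344)*Z(6, 16) = (-100 + 344)*(-12*6) = 244*(-72) = -17568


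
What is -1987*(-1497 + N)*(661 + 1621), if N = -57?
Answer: 7046355036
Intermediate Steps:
-1987*(-1497 + N)*(661 + 1621) = -1987*(-1497 - 57)*(661 + 1621) = -(-3087798)*2282 = -1987*(-3546228) = 7046355036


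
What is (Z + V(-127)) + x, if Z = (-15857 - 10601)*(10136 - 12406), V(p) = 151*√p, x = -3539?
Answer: 60056121 + 151*I*√127 ≈ 6.0056e+7 + 1701.7*I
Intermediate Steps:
Z = 60059660 (Z = -26458*(-2270) = 60059660)
(Z + V(-127)) + x = (60059660 + 151*√(-127)) - 3539 = (60059660 + 151*(I*√127)) - 3539 = (60059660 + 151*I*√127) - 3539 = 60056121 + 151*I*√127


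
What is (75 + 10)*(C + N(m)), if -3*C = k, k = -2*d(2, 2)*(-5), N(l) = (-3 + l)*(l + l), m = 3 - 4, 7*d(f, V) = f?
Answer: 12580/21 ≈ 599.05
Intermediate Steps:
d(f, V) = f/7
m = -1
N(l) = 2*l*(-3 + l) (N(l) = (-3 + l)*(2*l) = 2*l*(-3 + l))
k = 20/7 (k = -2*2/7*(-5) = -4/7*(-5) = 20/7 ≈ 2.8571)
C = -20/21 (C = -⅓*20/7 = -20/21 ≈ -0.95238)
(75 + 10)*(C + N(m)) = (75 + 10)*(-20/21 + 2*(-1)*(-3 - 1)) = 85*(-20/21 + 2*(-1)*(-4)) = 85*(-20/21 + 8) = 85*(148/21) = 12580/21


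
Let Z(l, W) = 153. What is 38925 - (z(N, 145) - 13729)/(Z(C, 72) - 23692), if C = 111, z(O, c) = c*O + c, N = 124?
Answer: 916259971/23539 ≈ 38925.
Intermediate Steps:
z(O, c) = c + O*c (z(O, c) = O*c + c = c + O*c)
38925 - (z(N, 145) - 13729)/(Z(C, 72) - 23692) = 38925 - (145*(1 + 124) - 13729)/(153 - 23692) = 38925 - (145*125 - 13729)/(-23539) = 38925 - (18125 - 13729)*(-1)/23539 = 38925 - 4396*(-1)/23539 = 38925 - 1*(-4396/23539) = 38925 + 4396/23539 = 916259971/23539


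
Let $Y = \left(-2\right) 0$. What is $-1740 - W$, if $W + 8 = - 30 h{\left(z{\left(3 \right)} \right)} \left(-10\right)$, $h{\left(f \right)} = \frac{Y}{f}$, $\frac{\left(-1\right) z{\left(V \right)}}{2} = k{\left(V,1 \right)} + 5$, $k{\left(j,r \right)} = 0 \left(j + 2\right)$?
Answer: $-1732$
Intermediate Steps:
$Y = 0$
$k{\left(j,r \right)} = 0$ ($k{\left(j,r \right)} = 0 \left(2 + j\right) = 0$)
$z{\left(V \right)} = -10$ ($z{\left(V \right)} = - 2 \left(0 + 5\right) = \left(-2\right) 5 = -10$)
$h{\left(f \right)} = 0$ ($h{\left(f \right)} = \frac{0}{f} = 0$)
$W = -8$ ($W = -8 + \left(-30\right) 0 \left(-10\right) = -8 + 0 \left(-10\right) = -8 + 0 = -8$)
$-1740 - W = -1740 - -8 = -1740 + 8 = -1732$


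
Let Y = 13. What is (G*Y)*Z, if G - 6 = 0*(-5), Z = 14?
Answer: 1092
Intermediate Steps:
G = 6 (G = 6 + 0*(-5) = 6 + 0 = 6)
(G*Y)*Z = (6*13)*14 = 78*14 = 1092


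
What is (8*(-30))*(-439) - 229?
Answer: 105131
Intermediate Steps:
(8*(-30))*(-439) - 229 = -240*(-439) - 229 = 105360 - 229 = 105131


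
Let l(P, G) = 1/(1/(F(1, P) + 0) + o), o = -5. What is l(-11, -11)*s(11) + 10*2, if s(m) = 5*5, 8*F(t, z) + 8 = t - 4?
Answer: 985/63 ≈ 15.635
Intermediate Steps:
F(t, z) = -3/2 + t/8 (F(t, z) = -1 + (t - 4)/8 = -1 + (-4 + t)/8 = -1 + (-1/2 + t/8) = -3/2 + t/8)
s(m) = 25
l(P, G) = -11/63 (l(P, G) = 1/(1/((-3/2 + (1/8)*1) + 0) - 5) = 1/(1/((-3/2 + 1/8) + 0) - 5) = 1/(1/(-11/8 + 0) - 5) = 1/(1/(-11/8) - 5) = 1/(-8/11 - 5) = 1/(-63/11) = -11/63)
l(-11, -11)*s(11) + 10*2 = -11/63*25 + 10*2 = -275/63 + 20 = 985/63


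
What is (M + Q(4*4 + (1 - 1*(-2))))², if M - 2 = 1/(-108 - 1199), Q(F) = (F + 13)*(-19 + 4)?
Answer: 390308814009/1708249 ≈ 2.2848e+5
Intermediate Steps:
Q(F) = -195 - 15*F (Q(F) = (13 + F)*(-15) = -195 - 15*F)
M = 2613/1307 (M = 2 + 1/(-108 - 1199) = 2 + 1/(-1307) = 2 - 1/1307 = 2613/1307 ≈ 1.9992)
(M + Q(4*4 + (1 - 1*(-2))))² = (2613/1307 + (-195 - 15*(4*4 + (1 - 1*(-2)))))² = (2613/1307 + (-195 - 15*(16 + (1 + 2))))² = (2613/1307 + (-195 - 15*(16 + 3)))² = (2613/1307 + (-195 - 15*19))² = (2613/1307 + (-195 - 285))² = (2613/1307 - 480)² = (-624747/1307)² = 390308814009/1708249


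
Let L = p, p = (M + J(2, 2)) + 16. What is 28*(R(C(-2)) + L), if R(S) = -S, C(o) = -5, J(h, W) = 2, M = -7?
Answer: 448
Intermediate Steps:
p = 11 (p = (-7 + 2) + 16 = -5 + 16 = 11)
L = 11
28*(R(C(-2)) + L) = 28*(-1*(-5) + 11) = 28*(5 + 11) = 28*16 = 448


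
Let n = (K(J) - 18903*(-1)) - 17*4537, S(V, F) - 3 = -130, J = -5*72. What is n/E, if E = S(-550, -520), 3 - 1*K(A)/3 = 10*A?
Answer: 47417/127 ≈ 373.36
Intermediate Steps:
J = -360
K(A) = 9 - 30*A
S(V, F) = -127 (S(V, F) = 3 - 130 = -127)
E = -127
n = -47417 (n = ((9 - 30*(-360)) - 18903*(-1)) - 17*4537 = ((9 + 10800) - 1*(-18903)) - 1*77129 = (10809 + 18903) - 77129 = 29712 - 77129 = -47417)
n/E = -47417/(-127) = -47417*(-1/127) = 47417/127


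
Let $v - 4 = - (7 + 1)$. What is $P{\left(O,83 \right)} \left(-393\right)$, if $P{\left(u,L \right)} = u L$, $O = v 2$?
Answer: $260952$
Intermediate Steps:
$v = -4$ ($v = 4 - \left(7 + 1\right) = 4 - 8 = -4$)
$O = -8$ ($O = \left(-4\right) 2 = -8$)
$P{\left(u,L \right)} = L u$
$P{\left(O,83 \right)} \left(-393\right) = 83 \left(-8\right) \left(-393\right) = \left(-664\right) \left(-393\right) = 260952$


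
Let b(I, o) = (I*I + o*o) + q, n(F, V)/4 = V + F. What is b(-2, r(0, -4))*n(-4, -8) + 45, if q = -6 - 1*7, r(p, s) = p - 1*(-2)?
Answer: 285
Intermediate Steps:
n(F, V) = 4*F + 4*V (n(F, V) = 4*(V + F) = 4*(F + V) = 4*F + 4*V)
r(p, s) = 2 + p (r(p, s) = p + 2 = 2 + p)
q = -13 (q = -6 - 7 = -13)
b(I, o) = -13 + I² + o² (b(I, o) = (I*I + o*o) - 13 = (I² + o²) - 13 = -13 + I² + o²)
b(-2, r(0, -4))*n(-4, -8) + 45 = (-13 + (-2)² + (2 + 0)²)*(4*(-4) + 4*(-8)) + 45 = (-13 + 4 + 2²)*(-16 - 32) + 45 = (-13 + 4 + 4)*(-48) + 45 = -5*(-48) + 45 = 240 + 45 = 285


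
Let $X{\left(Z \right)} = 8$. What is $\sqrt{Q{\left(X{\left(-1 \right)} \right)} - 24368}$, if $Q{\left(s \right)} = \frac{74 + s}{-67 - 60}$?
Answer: $\frac{i \sqrt{393041886}}{127} \approx 156.1 i$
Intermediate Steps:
$Q{\left(s \right)} = - \frac{74}{127} - \frac{s}{127}$ ($Q{\left(s \right)} = \frac{74 + s}{-127} = \left(74 + s\right) \left(- \frac{1}{127}\right) = - \frac{74}{127} - \frac{s}{127}$)
$\sqrt{Q{\left(X{\left(-1 \right)} \right)} - 24368} = \sqrt{\left(- \frac{74}{127} - \frac{8}{127}\right) - 24368} = \sqrt{- \frac{82}{127} - 24368} = \sqrt{- \frac{3094818}{127}} = \frac{i \sqrt{393041886}}{127}$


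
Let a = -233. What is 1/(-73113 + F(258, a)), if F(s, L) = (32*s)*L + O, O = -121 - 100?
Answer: -1/1996982 ≈ -5.0076e-7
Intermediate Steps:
O = -221
F(s, L) = -221 + 32*L*s (F(s, L) = (32*s)*L - 221 = 32*L*s - 221 = -221 + 32*L*s)
1/(-73113 + F(258, a)) = 1/(-73113 + (-221 + 32*(-233)*258)) = 1/(-73113 + (-221 - 1923648)) = 1/(-73113 - 1923869) = 1/(-1996982) = -1/1996982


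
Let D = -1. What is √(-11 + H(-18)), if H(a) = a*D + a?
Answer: I*√11 ≈ 3.3166*I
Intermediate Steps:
H(a) = 0 (H(a) = a*(-1) + a = -a + a = 0)
√(-11 + H(-18)) = √(-11 + 0) = √(-11) = I*√11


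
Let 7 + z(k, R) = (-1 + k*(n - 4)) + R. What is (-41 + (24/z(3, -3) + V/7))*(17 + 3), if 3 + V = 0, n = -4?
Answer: -5896/7 ≈ -842.29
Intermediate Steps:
V = -3 (V = -3 + 0 = -3)
z(k, R) = -8 + R - 8*k (z(k, R) = -7 + ((-1 + k*(-4 - 4)) + R) = -7 + ((-1 + k*(-8)) + R) = -7 + ((-1 - 8*k) + R) = -7 + (-1 + R - 8*k) = -8 + R - 8*k)
(-41 + (24/z(3, -3) + V/7))*(17 + 3) = (-41 + (24/(-8 - 3 - 8*3) - 3/7))*(17 + 3) = (-41 + (24/(-8 - 3 - 24) - 3*⅐))*20 = (-41 + (24/(-35) - 3/7))*20 = (-41 + (24*(-1/35) - 3/7))*20 = (-41 + (-24/35 - 3/7))*20 = (-41 - 39/35)*20 = -1474/35*20 = -5896/7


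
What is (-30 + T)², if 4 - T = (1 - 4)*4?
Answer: 196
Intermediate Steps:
T = 16 (T = 4 - (1 - 4)*4 = 4 - (-3)*4 = 4 - 1*(-12) = 4 + 12 = 16)
(-30 + T)² = (-30 + 16)² = (-14)² = 196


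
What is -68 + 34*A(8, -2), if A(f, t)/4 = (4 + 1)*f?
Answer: 5372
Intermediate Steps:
A(f, t) = 20*f (A(f, t) = 4*((4 + 1)*f) = 4*(5*f) = 20*f)
-68 + 34*A(8, -2) = -68 + 34*(20*8) = -68 + 34*160 = -68 + 5440 = 5372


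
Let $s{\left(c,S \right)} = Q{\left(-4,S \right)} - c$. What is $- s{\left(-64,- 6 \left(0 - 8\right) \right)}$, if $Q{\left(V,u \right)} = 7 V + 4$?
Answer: $-40$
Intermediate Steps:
$Q{\left(V,u \right)} = 4 + 7 V$
$s{\left(c,S \right)} = -24 - c$ ($s{\left(c,S \right)} = \left(4 + 7 \left(-4\right)\right) - c = \left(4 - 28\right) - c = -24 - c$)
$- s{\left(-64,- 6 \left(0 - 8\right) \right)} = - (-24 - -64) = - (-24 + 64) = \left(-1\right) 40 = -40$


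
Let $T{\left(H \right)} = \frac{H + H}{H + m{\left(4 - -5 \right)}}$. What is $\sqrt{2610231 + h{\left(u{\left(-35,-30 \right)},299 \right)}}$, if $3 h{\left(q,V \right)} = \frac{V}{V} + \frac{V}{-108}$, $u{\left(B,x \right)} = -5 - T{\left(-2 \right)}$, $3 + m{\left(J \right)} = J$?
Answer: $\frac{\sqrt{845714653}}{18} \approx 1615.6$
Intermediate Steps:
$m{\left(J \right)} = -3 + J$
$T{\left(H \right)} = \frac{2 H}{6 + H}$ ($T{\left(H \right)} = \frac{H + H}{H + \left(-3 + \left(4 - -5\right)\right)} = \frac{2 H}{H + \left(-3 + \left(4 + 5\right)\right)} = \frac{2 H}{H + \left(-3 + 9\right)} = \frac{2 H}{H + 6} = \frac{2 H}{6 + H}$)
$u{\left(B,x \right)} = -4$ ($u{\left(B,x \right)} = -5 - 2 \left(-2\right) \frac{1}{6 - 2} = -5 - 2 \left(-2\right) \frac{1}{4} = -5 - -1 = -5 + 1 = -4$)
$h{\left(q,V \right)} = \frac{1}{3} - \frac{V}{324}$ ($h{\left(q,V \right)} = \frac{\frac{V}{V} + \frac{V}{-108}}{3} = \frac{1 + V \left(- \frac{1}{108}\right)}{3} = \frac{1 - \frac{V}{108}}{3} = \frac{1}{3} - \frac{V}{324}$)
$\sqrt{2610231 + h{\left(u{\left(-35,-30 \right)},299 \right)}} = \sqrt{2610231 + \left(\frac{1}{3} - \frac{299}{324}\right)} = \sqrt{2610231 - \frac{191}{324}} = \sqrt{\frac{845714653}{324}} = \frac{\sqrt{845714653}}{18}$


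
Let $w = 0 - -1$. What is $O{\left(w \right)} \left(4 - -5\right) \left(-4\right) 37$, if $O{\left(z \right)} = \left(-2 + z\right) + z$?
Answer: $0$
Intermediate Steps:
$w = 1$ ($w = 0 + 1 = 1$)
$O{\left(z \right)} = -2 + 2 z$
$O{\left(w \right)} \left(4 - -5\right) \left(-4\right) 37 = \left(-2 + 2 \cdot 1\right) \left(4 - -5\right) \left(-4\right) 37 = \left(-2 + 2\right) \left(4 + 5\right) \left(-4\right) 37 = 0 \cdot 9 \left(-4\right) 37 = 0 \left(-36\right) 37 = 0 \cdot 37 = 0$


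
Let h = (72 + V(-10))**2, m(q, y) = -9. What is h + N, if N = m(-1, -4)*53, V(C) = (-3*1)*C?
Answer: 9927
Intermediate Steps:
V(C) = -3*C
h = 10404 (h = (72 - 3*(-10))**2 = (72 + 30)**2 = 102**2 = 10404)
N = -477 (N = -9*53 = -477)
h + N = 10404 - 477 = 9927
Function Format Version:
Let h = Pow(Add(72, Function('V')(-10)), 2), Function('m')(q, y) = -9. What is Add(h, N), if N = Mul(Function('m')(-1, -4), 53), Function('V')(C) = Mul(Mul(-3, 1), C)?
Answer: 9927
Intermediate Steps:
Function('V')(C) = Mul(-3, C)
h = 10404 (h = Pow(Add(72, Mul(-3, -10)), 2) = Pow(Add(72, 30), 2) = Pow(102, 2) = 10404)
N = -477 (N = Mul(-9, 53) = -477)
Add(h, N) = Add(10404, -477) = 9927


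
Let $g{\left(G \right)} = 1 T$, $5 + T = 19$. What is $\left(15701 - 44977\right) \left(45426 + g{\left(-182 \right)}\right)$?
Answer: $-1330301440$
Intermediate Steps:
$T = 14$ ($T = -5 + 19 = 14$)
$g{\left(G \right)} = 14$ ($g{\left(G \right)} = 1 \cdot 14 = 14$)
$\left(15701 - 44977\right) \left(45426 + g{\left(-182 \right)}\right) = \left(15701 - 44977\right) \left(45426 + 14\right) = \left(-29276\right) 45440 = -1330301440$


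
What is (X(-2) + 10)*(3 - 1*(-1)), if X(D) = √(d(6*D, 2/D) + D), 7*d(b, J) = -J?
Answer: 40 + 4*I*√91/7 ≈ 40.0 + 5.4511*I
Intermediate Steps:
d(b, J) = -J/7 (d(b, J) = (-J)/7 = -J/7)
X(D) = √(D - 2/(7*D)) (X(D) = √(-2/(7*D) + D) = √(D - 2/(7*D)))
(X(-2) + 10)*(3 - 1*(-1)) = (√(-14/(-2) + 49*(-2))/7 + 10)*(3 - 1*(-1)) = (√(-14*(-½) - 98)/7 + 10)*(3 + 1) = (√(7 - 98)/7 + 10)*4 = (√(-91)/7 + 10)*4 = ((I*√91)/7 + 10)*4 = (I*√91/7 + 10)*4 = (10 + I*√91/7)*4 = 40 + 4*I*√91/7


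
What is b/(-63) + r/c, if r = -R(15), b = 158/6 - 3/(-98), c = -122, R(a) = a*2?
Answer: -194981/1129842 ≈ -0.17257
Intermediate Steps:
R(a) = 2*a
b = 7751/294 (b = 158*(1/6) - 3*(-1/98) = 79/3 + 3/98 = 7751/294 ≈ 26.364)
r = -30 (r = -2*15 = -1*30 = -30)
b/(-63) + r/c = (7751/294)/(-63) - 30/(-122) = (7751/294)*(-1/63) - 30*(-1/122) = -7751/18522 + 15/61 = -194981/1129842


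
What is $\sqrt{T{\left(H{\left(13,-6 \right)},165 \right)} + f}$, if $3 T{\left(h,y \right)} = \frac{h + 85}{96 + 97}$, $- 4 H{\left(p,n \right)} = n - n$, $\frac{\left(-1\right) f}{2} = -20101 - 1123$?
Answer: $\frac{\sqrt{14230359183}}{579} \approx 206.03$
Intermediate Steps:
$f = 42448$ ($f = - 2 \left(-20101 - 1123\right) = \left(-2\right) \left(-21224\right) = 42448$)
$H{\left(p,n \right)} = 0$ ($H{\left(p,n \right)} = - \frac{n - n}{4} = \left(- \frac{1}{4}\right) 0 = 0$)
$T{\left(h,y \right)} = \frac{85}{579} + \frac{h}{579}$ ($T{\left(h,y \right)} = \frac{\left(h + 85\right) \frac{1}{96 + 97}}{3} = \frac{\left(85 + h\right) \frac{1}{193}}{3} = \frac{\frac{85}{193} + \frac{h}{193}}{3} = \frac{85}{579} + \frac{h}{579}$)
$\sqrt{T{\left(H{\left(13,-6 \right)},165 \right)} + f} = \sqrt{\left(\frac{85}{579} + \frac{1}{579} \cdot 0\right) + 42448} = \sqrt{\left(\frac{85}{579} + 0\right) + 42448} = \sqrt{\frac{85}{579} + 42448} = \sqrt{\frac{24577477}{579}} = \frac{\sqrt{14230359183}}{579}$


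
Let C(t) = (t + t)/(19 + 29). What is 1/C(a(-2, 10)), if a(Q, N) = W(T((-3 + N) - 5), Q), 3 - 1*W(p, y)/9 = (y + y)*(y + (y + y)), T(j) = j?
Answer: -8/63 ≈ -0.12698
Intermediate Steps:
W(p, y) = 27 - 54*y**2 (W(p, y) = 27 - 9*(y + y)*(y + (y + y)) = 27 - 9*2*y*(y + 2*y) = 27 - 9*2*y*3*y = 27 - 54*y**2)
a(Q, N) = 27 - 54*Q**2
C(t) = t/24 (C(t) = (2*t)/48 = (2*t)*(1/48) = t/24)
1/C(a(-2, 10)) = 1/((27 - 54*(-2)**2)/24) = 1/((27 - 54*4)/24) = 1/((27 - 216)/24) = 1/((1/24)*(-189)) = 1/(-63/8) = -8/63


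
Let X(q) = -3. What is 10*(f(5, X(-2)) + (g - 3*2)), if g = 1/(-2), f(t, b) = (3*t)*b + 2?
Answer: -495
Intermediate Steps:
f(t, b) = 2 + 3*b*t (f(t, b) = 3*b*t + 2 = 2 + 3*b*t)
g = -½ ≈ -0.50000
10*(f(5, X(-2)) + (g - 3*2)) = 10*((2 + 3*(-3)*5) + (-½ - 3*2)) = 10*((2 - 45) + (-½ - 6)) = 10*(-43 - 13/2) = 10*(-99/2) = -495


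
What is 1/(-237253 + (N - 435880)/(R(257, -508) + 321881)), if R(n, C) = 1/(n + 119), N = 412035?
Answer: -121027257/28714088770741 ≈ -4.2149e-6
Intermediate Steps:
R(n, C) = 1/(119 + n)
1/(-237253 + (N - 435880)/(R(257, -508) + 321881)) = 1/(-237253 + (412035 - 435880)/(1/(119 + 257) + 321881)) = 1/(-237253 - 23845/(1/376 + 321881)) = 1/(-237253 - 23845/121027257/376) = 1/(-237253 - 23845*376/121027257) = 1/(-237253 - 8965720/121027257) = 1/(-28714088770741/121027257) = -121027257/28714088770741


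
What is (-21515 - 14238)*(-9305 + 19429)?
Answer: -361963372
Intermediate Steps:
(-21515 - 14238)*(-9305 + 19429) = -35753*10124 = -361963372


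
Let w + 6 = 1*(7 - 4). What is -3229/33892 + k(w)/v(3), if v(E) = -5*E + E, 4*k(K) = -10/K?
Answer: -100487/610056 ≈ -0.16472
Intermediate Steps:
w = -3 (w = -6 + 1*(7 - 4) = -6 + 1*3 = -6 + 3 = -3)
k(K) = -5/(2*K) (k(K) = (-10/K)/4 = -5/(2*K))
v(E) = -4*E
-3229/33892 + k(w)/v(3) = -3229/33892 + (-5/2/(-3))/((-4*3)) = -3229*1/33892 - 5/2*(-⅓)/(-12) = -3229/33892 + (⅚)*(-1/12) = -3229/33892 - 5/72 = -100487/610056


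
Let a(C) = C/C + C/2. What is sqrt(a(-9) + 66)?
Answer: 5*sqrt(10)/2 ≈ 7.9057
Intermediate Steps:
a(C) = 1 + C/2 (a(C) = 1 + C*(1/2) = 1 + C/2)
sqrt(a(-9) + 66) = sqrt((1 + (1/2)*(-9)) + 66) = sqrt((1 - 9/2) + 66) = sqrt(-7/2 + 66) = sqrt(125/2) = 5*sqrt(10)/2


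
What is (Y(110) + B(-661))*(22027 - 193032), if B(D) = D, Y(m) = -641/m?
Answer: 2508677551/22 ≈ 1.1403e+8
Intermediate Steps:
(Y(110) + B(-661))*(22027 - 193032) = (-641/110 - 661)*(22027 - 193032) = (-641*1/110 - 661)*(-171005) = (-641/110 - 661)*(-171005) = -73351/110*(-171005) = 2508677551/22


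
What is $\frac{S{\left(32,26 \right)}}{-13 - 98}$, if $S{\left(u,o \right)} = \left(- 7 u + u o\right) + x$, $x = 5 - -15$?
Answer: $- \frac{628}{111} \approx -5.6577$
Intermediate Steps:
$x = 20$ ($x = 5 + 15 = 20$)
$S{\left(u,o \right)} = 20 - 7 u + o u$ ($S{\left(u,o \right)} = \left(- 7 u + u o\right) + 20 = \left(- 7 u + o u\right) + 20 = 20 - 7 u + o u$)
$\frac{S{\left(32,26 \right)}}{-13 - 98} = \frac{20 - 224 + 26 \cdot 32}{-13 - 98} = \frac{20 - 224 + 832}{-13 - 98} = \frac{628}{-111} = 628 \left(- \frac{1}{111}\right) = - \frac{628}{111}$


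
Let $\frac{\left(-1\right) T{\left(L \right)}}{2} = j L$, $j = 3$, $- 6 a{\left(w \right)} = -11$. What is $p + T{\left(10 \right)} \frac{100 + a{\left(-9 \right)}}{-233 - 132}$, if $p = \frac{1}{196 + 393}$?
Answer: $\frac{719831}{42997} \approx 16.741$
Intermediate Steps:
$a{\left(w \right)} = \frac{11}{6}$ ($a{\left(w \right)} = \left(- \frac{1}{6}\right) \left(-11\right) = \frac{11}{6}$)
$p = \frac{1}{589} \approx 0.0016978$
$T{\left(L \right)} = - 6 L$ ($T{\left(L \right)} = - 2 \cdot 3 L = - 6 L$)
$p + T{\left(10 \right)} \frac{100 + a{\left(-9 \right)}}{-233 - 132} = \frac{1}{589} + \left(-6\right) 10 \frac{100 + \frac{11}{6}}{-233 - 132} = \frac{1}{589} - 60 \frac{611}{6 \left(-365\right)} = \frac{1}{589} - 60 \cdot \frac{611}{6} \left(- \frac{1}{365}\right) = \frac{1}{589} - - \frac{1222}{73} = \frac{1}{589} + \frac{1222}{73} = \frac{719831}{42997}$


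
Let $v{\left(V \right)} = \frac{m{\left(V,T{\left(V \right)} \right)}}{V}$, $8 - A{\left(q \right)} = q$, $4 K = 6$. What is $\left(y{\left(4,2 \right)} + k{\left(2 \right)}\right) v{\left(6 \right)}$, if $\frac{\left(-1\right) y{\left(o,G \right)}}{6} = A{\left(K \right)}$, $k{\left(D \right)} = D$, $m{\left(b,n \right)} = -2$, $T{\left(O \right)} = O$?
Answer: $\frac{37}{3} \approx 12.333$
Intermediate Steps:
$K = \frac{3}{2}$ ($K = \frac{1}{4} \cdot 6 = \frac{3}{2} \approx 1.5$)
$A{\left(q \right)} = 8 - q$
$y{\left(o,G \right)} = -39$ ($y{\left(o,G \right)} = - 6 \left(8 - \frac{3}{2}\right) = \left(-6\right) \frac{13}{2} = -39$)
$v{\left(V \right)} = - \frac{2}{V}$
$\left(y{\left(4,2 \right)} + k{\left(2 \right)}\right) v{\left(6 \right)} = \left(-39 + 2\right) \left(- \frac{2}{6}\right) = - 37 \left(\left(-2\right) \frac{1}{6}\right) = \left(-37\right) \left(- \frac{1}{3}\right) = \frac{37}{3}$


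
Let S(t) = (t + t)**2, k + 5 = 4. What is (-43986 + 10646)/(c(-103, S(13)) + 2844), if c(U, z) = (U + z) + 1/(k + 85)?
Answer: -2800560/287029 ≈ -9.7571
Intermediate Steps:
k = -1 (k = -5 + 4 = -1)
S(t) = 4*t**2 (S(t) = (2*t)**2 = 4*t**2)
c(U, z) = 1/84 + U + z (c(U, z) = (U + z) + 1/(-1 + 85) = (U + z) + 1/84 = 1/84 + U + z)
(-43986 + 10646)/(c(-103, S(13)) + 2844) = (-43986 + 10646)/((1/84 - 103 + 4*13**2) + 2844) = -33340/((1/84 - 103 + 4*169) + 2844) = -33340/((1/84 - 103 + 676) + 2844) = -33340/(48133/84 + 2844) = -33340/287029/84 = -33340*84/287029 = -2800560/287029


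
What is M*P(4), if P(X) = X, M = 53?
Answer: 212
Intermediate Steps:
M*P(4) = 53*4 = 212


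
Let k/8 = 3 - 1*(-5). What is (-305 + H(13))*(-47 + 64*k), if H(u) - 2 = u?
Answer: -1174210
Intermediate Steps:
k = 64 (k = 8*(3 - 1*(-5)) = 8*(3 + 5) = 8*8 = 64)
H(u) = 2 + u
(-305 + H(13))*(-47 + 64*k) = (-305 + (2 + 13))*(-47 + 64*64) = (-305 + 15)*(-47 + 4096) = -290*4049 = -1174210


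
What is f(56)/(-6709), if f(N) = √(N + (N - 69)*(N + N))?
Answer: -10*I*√14/6709 ≈ -0.0055771*I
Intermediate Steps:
f(N) = √(N + 2*N*(-69 + N)) (f(N) = √(N + (-69 + N)*(2*N)) = √(N + 2*N*(-69 + N)))
f(56)/(-6709) = √(56*(-137 + 2*56))/(-6709) = √(56*(-137 + 112))*(-1/6709) = √(56*(-25))*(-1/6709) = √(-1400)*(-1/6709) = (10*I*√14)*(-1/6709) = -10*I*√14/6709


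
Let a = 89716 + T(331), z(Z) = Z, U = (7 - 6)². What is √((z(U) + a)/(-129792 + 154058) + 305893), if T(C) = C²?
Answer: 4*√2814476394829/12133 ≈ 553.08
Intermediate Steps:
U = 1 (U = 1² = 1)
a = 199277 (a = 89716 + 331² = 89716 + 109561 = 199277)
√((z(U) + a)/(-129792 + 154058) + 305893) = √((1 + 199277)/(-129792 + 154058) + 305893) = √(199278/24266 + 305893) = √(199278*(1/24266) + 305893) = √(99639/12133 + 305893) = √(3711499408/12133) = 4*√2814476394829/12133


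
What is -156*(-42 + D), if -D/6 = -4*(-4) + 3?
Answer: 24336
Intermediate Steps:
D = -114 (D = -6*(-4*(-4) + 3) = -6*(16 + 3) = -6*19 = -114)
-156*(-42 + D) = -156*(-42 - 114) = -156*(-156) = 24336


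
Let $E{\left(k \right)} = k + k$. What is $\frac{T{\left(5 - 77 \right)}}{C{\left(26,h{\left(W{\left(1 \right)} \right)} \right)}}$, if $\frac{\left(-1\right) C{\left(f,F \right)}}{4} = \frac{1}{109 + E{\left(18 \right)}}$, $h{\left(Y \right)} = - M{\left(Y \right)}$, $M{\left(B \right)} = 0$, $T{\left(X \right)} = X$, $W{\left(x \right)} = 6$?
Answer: $2610$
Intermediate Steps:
$E{\left(k \right)} = 2 k$
$h{\left(Y \right)} = 0$ ($h{\left(Y \right)} = \left(-1\right) 0 = 0$)
$C{\left(f,F \right)} = - \frac{4}{145}$ ($C{\left(f,F \right)} = - \frac{4}{109 + 2 \cdot 18} = - \frac{4}{109 + 36} = - \frac{4}{145}$)
$\frac{T{\left(5 - 77 \right)}}{C{\left(26,h{\left(W{\left(1 \right)} \right)} \right)}} = \frac{5 - 77}{- \frac{4}{145}} = \left(5 - 77\right) \left(- \frac{145}{4}\right) = \left(-72\right) \left(- \frac{145}{4}\right) = 2610$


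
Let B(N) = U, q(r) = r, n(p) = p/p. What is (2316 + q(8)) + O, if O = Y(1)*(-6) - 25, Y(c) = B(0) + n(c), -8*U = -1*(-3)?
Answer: 9181/4 ≈ 2295.3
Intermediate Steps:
n(p) = 1
U = -3/8 (U = -(-1)*(-3)/8 = -⅛*3 = -3/8 ≈ -0.37500)
B(N) = -3/8
Y(c) = 5/8 (Y(c) = -3/8 + 1 = 5/8)
O = -115/4 (O = (5/8)*(-6) - 25 = -15/4 - 25 = -115/4 ≈ -28.750)
(2316 + q(8)) + O = (2316 + 8) - 115/4 = 2324 - 115/4 = 9181/4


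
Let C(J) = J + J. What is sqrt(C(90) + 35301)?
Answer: sqrt(35481) ≈ 188.36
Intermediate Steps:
C(J) = 2*J
sqrt(C(90) + 35301) = sqrt(2*90 + 35301) = sqrt(180 + 35301) = sqrt(35481)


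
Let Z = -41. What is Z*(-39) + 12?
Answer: 1611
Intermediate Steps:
Z*(-39) + 12 = -41*(-39) + 12 = 1599 + 12 = 1611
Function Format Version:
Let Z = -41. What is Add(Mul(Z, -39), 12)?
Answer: 1611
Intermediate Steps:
Add(Mul(Z, -39), 12) = Add(Mul(-41, -39), 12) = Add(1599, 12) = 1611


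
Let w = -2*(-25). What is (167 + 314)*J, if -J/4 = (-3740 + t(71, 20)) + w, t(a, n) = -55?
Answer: 7205380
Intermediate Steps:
w = 50
J = 14980 (J = -4*((-3740 - 55) + 50) = -4*(-3795 + 50) = -4*(-3745) = 14980)
(167 + 314)*J = (167 + 314)*14980 = 481*14980 = 7205380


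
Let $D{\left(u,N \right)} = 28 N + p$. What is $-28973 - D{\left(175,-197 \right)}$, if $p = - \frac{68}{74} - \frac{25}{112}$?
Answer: $- \frac{97201075}{4144} \approx -23456.0$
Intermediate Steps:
$p = - \frac{4733}{4144}$ ($p = \left(-68\right) \frac{1}{74} - \frac{25}{112} = - \frac{34}{37} - \frac{25}{112} = - \frac{4733}{4144} \approx -1.1421$)
$D{\left(u,N \right)} = - \frac{4733}{4144} + 28 N$ ($D{\left(u,N \right)} = 28 N - \frac{4733}{4144} = - \frac{4733}{4144} + 28 N$)
$-28973 - D{\left(175,-197 \right)} = -28973 - \left(- \frac{4733}{4144} + 28 \left(-197\right)\right) = -28973 - \left(- \frac{4733}{4144} - 5516\right) = -28973 - - \frac{22863037}{4144} = -28973 + \frac{22863037}{4144} = - \frac{97201075}{4144}$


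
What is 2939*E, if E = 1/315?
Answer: 2939/315 ≈ 9.3302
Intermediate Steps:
E = 1/315 ≈ 0.0031746
2939*E = 2939*(1/315) = 2939/315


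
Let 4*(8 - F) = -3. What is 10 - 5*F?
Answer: -135/4 ≈ -33.750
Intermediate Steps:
F = 35/4 (F = 8 - ¼*(-3) = 8 + ¾ = 35/4 ≈ 8.7500)
10 - 5*F = 10 - 5*35/4 = 10 - 175/4 = -135/4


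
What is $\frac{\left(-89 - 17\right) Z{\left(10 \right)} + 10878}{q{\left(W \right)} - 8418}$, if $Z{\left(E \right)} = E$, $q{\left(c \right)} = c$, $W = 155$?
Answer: $- \frac{9818}{8263} \approx -1.1882$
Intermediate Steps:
$\frac{\left(-89 - 17\right) Z{\left(10 \right)} + 10878}{q{\left(W \right)} - 8418} = \frac{\left(-89 - 17\right) 10 + 10878}{155 - 8418} = \frac{\left(-106\right) 10 + 10878}{-8263} = \left(-1060 + 10878\right) \left(- \frac{1}{8263}\right) = 9818 \left(- \frac{1}{8263}\right) = - \frac{9818}{8263}$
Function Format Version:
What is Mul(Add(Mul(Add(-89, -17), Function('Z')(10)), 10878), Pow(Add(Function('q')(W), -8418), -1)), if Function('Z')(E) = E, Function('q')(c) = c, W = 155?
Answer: Rational(-9818, 8263) ≈ -1.1882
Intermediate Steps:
Mul(Add(Mul(Add(-89, -17), Function('Z')(10)), 10878), Pow(Add(Function('q')(W), -8418), -1)) = Mul(Add(Mul(Add(-89, -17), 10), 10878), Pow(Add(155, -8418), -1)) = Mul(Add(Mul(-106, 10), 10878), Pow(-8263, -1)) = Mul(Add(-1060, 10878), Rational(-1, 8263)) = Mul(9818, Rational(-1, 8263)) = Rational(-9818, 8263)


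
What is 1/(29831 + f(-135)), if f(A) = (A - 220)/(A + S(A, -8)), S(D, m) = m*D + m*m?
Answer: 1009/30099124 ≈ 3.3523e-5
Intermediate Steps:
S(D, m) = m**2 + D*m (S(D, m) = D*m + m**2 = m**2 + D*m)
f(A) = (-220 + A)/(64 - 7*A) (f(A) = (A - 220)/(A - 8*(A - 8)) = (-220 + A)/(A - 8*(-8 + A)) = (-220 + A)/(A + (64 - 8*A)) = (-220 + A)/(64 - 7*A))
1/(29831 + f(-135)) = 1/(29831 + (-220 - 135)/(64 - 7*(-135))) = 1/(29831 - 355/(64 + 945)) = 1/(29831 - 355/1009) = 1/(30099124/1009) = 1009/30099124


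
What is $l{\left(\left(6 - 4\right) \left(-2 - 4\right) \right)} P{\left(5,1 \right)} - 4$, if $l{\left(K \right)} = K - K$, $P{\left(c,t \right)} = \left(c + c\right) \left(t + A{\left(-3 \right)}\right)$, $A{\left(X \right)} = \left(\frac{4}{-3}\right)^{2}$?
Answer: $-4$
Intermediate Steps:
$A{\left(X \right)} = \frac{16}{9}$ ($A{\left(X \right)} = \left(4 \left(- \frac{1}{3}\right)\right)^{2} = \left(- \frac{4}{3}\right)^{2} = \frac{16}{9}$)
$P{\left(c,t \right)} = 2 c \left(\frac{16}{9} + t\right)$ ($P{\left(c,t \right)} = \left(c + c\right) \left(t + \frac{16}{9}\right) = 2 c \left(\frac{16}{9} + t\right)$)
$l{\left(K \right)} = 0$
$l{\left(\left(6 - 4\right) \left(-2 - 4\right) \right)} P{\left(5,1 \right)} - 4 = 0 \cdot \frac{2}{9} \cdot 5 \left(16 + 9 \cdot 1\right) - 4 = 0 \cdot \frac{2}{9} \cdot 5 \left(16 + 9\right) - 4 = 0 \cdot \frac{2}{9} \cdot 5 \cdot 25 - 4 = 0 \cdot \frac{250}{9} - 4 = 0 - 4 = -4$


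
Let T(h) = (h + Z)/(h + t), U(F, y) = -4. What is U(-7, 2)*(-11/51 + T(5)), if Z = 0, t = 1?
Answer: -42/17 ≈ -2.4706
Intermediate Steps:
T(h) = h/(1 + h) (T(h) = (h + 0)/(h + 1) = h/(1 + h))
U(-7, 2)*(-11/51 + T(5)) = -4*(-11/51 + 5/(1 + 5)) = -4*(-11*1/51 + 5/6) = -4*(-11/51 + 5*(1/6)) = -4*(-11/51 + 5/6) = -4*21/34 = -42/17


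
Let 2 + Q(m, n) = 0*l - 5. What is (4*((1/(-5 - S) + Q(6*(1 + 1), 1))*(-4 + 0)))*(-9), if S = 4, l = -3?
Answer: -1024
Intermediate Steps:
Q(m, n) = -7 (Q(m, n) = -2 + (0*(-3) - 5) = -2 + (0 - 5) = -2 - 5 = -7)
(4*((1/(-5 - S) + Q(6*(1 + 1), 1))*(-4 + 0)))*(-9) = (4*((1/(-5 - 1*4) - 7)*(-4 + 0)))*(-9) = (4*((1/(-5 - 4) - 7)*(-4)))*(-9) = (4*((1/(-9) - 7)*(-4)))*(-9) = (4*((-⅑ - 7)*(-4)))*(-9) = (4*(-64/9*(-4)))*(-9) = (4*(256/9))*(-9) = (1024/9)*(-9) = -1024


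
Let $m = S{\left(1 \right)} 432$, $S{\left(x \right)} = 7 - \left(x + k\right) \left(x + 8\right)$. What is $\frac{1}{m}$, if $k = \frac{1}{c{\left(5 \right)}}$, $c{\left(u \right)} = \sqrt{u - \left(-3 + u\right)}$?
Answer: $\frac{1}{4968} - \frac{\sqrt{3}}{3312} \approx -0.00032167$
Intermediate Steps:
$c{\left(u \right)} = \sqrt{3}$
$k = \frac{\sqrt{3}}{3}$ ($k = \frac{1}{\sqrt{3}} = \frac{\sqrt{3}}{3} \approx 0.57735$)
$S{\left(x \right)} = 7 - \left(8 + x\right) \left(x + \frac{\sqrt{3}}{3}\right)$ ($S{\left(x \right)} = 7 - \left(x + \frac{\sqrt{3}}{3}\right) \left(x + 8\right) = 7 - \left(x + \frac{\sqrt{3}}{3}\right) \left(8 + x\right) = 7 - \left(8 + x\right) \left(x + \frac{\sqrt{3}}{3}\right)$)
$m = -864 - 1296 \sqrt{3}$ ($m = \left(7 - 1^{2} - 8 - \frac{8 \sqrt{3}}{3} - \frac{\sqrt{3}}{3}\right) 432 = \left(7 - 1 - 8 - \frac{8 \sqrt{3}}{3} - \frac{\sqrt{3}}{3}\right) 432 = \left(-2 - 3 \sqrt{3}\right) 432 = -864 - 1296 \sqrt{3} \approx -3108.7$)
$\frac{1}{m} = \frac{1}{-864 - 1296 \sqrt{3}}$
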